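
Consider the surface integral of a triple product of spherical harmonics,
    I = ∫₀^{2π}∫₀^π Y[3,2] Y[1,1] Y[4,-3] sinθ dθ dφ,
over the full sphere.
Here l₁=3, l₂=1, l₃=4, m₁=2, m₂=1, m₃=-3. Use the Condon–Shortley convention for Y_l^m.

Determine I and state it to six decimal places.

Checks pass: Σm=0; 8 even; l₃=4∈[2,4].
(2·3+1)(2·1+1)(2·4+1) = 189
Δ: 0! 6! 2! / 9! → 1/252
sum: t=0:+1/36 = 1/36
3j²(3 1 4; 0 0 0) = Δ·Π!·Σ² = 4/63  (sign +1)
sum: t=0:+1/240 = 1/240
3j²(3 1 4; 2 1 -3) = Δ·Π!·Σ² = 1/12  (sign -1)
combine: 4πI² = 189·4/63·1/12 = 1/1
take √, sign -1: I = -0.28209479

-0.282095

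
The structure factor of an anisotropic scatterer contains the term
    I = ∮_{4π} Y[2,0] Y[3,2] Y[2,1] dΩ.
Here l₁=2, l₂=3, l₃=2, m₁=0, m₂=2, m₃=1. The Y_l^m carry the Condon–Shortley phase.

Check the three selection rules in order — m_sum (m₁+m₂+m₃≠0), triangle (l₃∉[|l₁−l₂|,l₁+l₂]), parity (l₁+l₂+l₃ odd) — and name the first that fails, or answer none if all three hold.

m_sum

Σmᵢ = 3  ✗
l₃∈[|l₁−l₂|,l₁+l₂]=[1,5], have l₃=2
Σlᵢ = 7 ⇒ odd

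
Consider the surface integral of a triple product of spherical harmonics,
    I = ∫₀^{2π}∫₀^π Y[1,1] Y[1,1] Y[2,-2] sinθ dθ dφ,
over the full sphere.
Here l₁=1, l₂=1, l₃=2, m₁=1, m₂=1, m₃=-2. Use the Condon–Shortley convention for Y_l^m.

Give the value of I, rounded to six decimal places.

0.309019

m-sum 0 ✓  L=4 even ✓  0≤2≤2 ✓
Π(2lᵢ+1) = 3×3×5 = 45
triangle coeff Δ(1,1,2) = 1/30
Σ_t [0,0]: t=0:+1/1 = 1/1
(3j)²=2/15 [(1 1 2; 0 0 0)], sign=+1
Σ_t [0,0]: t=0:+1/4 = 1/4
(3j)²=1/5 [(1 1 2; 1 1 -2)], sign=+1
⇒ 4πI² = 6/5
I = (+1)√(6/5/(4π)) = 0.30901936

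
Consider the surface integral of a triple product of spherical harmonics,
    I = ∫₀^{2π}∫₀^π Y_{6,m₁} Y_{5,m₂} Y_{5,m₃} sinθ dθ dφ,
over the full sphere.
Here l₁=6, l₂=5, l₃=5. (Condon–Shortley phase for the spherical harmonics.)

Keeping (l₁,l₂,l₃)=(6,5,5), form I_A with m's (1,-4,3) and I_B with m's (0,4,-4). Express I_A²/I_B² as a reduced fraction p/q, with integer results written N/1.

l's match ⇒ only the (l;m) 3-j factors differ between A and B.
A: triangle coeff Δ(6,5,5) = 1/28588560; Σ_t [0,1]: t=0:+1/518400 t=1:−1/138240 = -11/2073600; (3j)²=77/4420 [(6 5 5; 1 -4 3)], sign=-1
B: triangle coeff Δ(6,5,5) = 1/28588560; Σ_t [5,6]: t=5:−1/345600 t=6:+1/3110400 = -1/388800; (3j)²=192/12155 [(6 5 5; 0 4 -4)], sign=+1
I_A²/I_B² = (77/4420)/(192/12155) = 847/768

847/768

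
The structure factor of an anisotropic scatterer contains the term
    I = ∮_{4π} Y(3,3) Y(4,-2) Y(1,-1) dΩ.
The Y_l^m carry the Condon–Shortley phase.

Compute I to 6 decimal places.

0.061558

Checks pass: Σm=0; 8 even; l₃=1∈[1,7].
(2·3+1)(2·4+1)(2·1+1) = 189
Δ: 6! 0! 2! / 9! → 1/252
sum: t=3:−1/36 = -1/36
3j²(3 4 1; 0 0 0) = Δ·Π!·Σ² = 4/63  (sign +1)
sum: t=0:+1/1440 = 1/1440
3j²(3 4 1; 3 -2 -1) = Δ·Π!·Σ² = 1/252  (sign +1)
combine: 4πI² = 189·4/63·1/252 = 1/21
take √, sign +1: I = 0.06155813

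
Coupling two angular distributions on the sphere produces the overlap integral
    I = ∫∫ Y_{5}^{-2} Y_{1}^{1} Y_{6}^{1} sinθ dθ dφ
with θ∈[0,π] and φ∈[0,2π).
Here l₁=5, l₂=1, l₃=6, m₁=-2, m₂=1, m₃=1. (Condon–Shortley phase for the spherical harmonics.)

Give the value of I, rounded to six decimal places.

-0.129207

Rules hold: Σm=0, L=12 even, 4≤6≤6.
N = 11·3·13 = 429
Δ = 0!·10!·2!/13! = 1/858
Racah Σ t=0..0: t=0:+1/14400 = 1/14400
⇒ 3j(5 1 6; 0 0 0)² = 6/143, sgn +1
Racah Σ t=0..0: t=0:+1/60480 = 1/60480
⇒ 3j(5 1 6; -2 1 1)² = 5/429, sgn -1
4πI² = N·(3j₀)²·(3jₘ)² = 30/143
I = -1·√(0.20979/4π) = -0.12920749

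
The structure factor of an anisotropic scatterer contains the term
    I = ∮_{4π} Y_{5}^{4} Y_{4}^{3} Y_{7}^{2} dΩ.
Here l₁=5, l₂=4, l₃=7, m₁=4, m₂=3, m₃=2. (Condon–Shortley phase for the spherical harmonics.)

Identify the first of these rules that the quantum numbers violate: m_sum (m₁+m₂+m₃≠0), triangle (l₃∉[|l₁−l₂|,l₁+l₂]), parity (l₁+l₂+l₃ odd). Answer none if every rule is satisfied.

Σmᵢ = 9  ✗
l₃∈[|l₁−l₂|,l₁+l₂]=[1,9], have l₃=7
Σlᵢ = 16 ⇒ even

m_sum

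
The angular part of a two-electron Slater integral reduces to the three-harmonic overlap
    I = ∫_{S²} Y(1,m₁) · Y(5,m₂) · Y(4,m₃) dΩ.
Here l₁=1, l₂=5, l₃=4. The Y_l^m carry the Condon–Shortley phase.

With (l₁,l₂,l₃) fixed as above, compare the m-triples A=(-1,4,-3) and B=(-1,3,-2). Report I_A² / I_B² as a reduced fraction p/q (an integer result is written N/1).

Same 1,5,4: normalisation and zero-m 3j drop out of the ratio.
A: Δ: 2! 0! 8! / 11! → 1/495; sum: t=2:+1/10080 = 1/10080; 3j²(1 5 4; -1 4 -3) = Δ·Π!·Σ² = 4/55  (sign -1)
B: Δ: 2! 0! 8! / 11! → 1/495; sum: t=2:+1/2880 = 1/2880; 3j²(1 5 4; -1 3 -2) = Δ·Π!·Σ² = 28/495  (sign +1)
I_A²/I_B² = (4/55)/(28/495) = 9/7

9/7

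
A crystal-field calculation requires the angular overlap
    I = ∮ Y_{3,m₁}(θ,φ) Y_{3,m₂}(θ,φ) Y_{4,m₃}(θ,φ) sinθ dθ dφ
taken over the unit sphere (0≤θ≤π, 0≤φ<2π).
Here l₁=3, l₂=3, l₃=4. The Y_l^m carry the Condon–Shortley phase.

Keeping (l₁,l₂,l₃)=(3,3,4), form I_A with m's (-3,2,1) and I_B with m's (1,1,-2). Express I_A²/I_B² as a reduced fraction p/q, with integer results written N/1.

3/4

l's match ⇒ only the (l;m) 3-j factors differ between A and B.
A: triangle coeff Δ(3,3,4) = 1/34650; Σ_t [2,2]: t=2:+1/288 = 1/288; (3j)²=5/231 [(3 3 4; -3 2 1)], sign=-1
B: triangle coeff Δ(3,3,4) = 1/34650; Σ_t [0,2]: t=0:+1/192 t=1:−1/36 t=2:+1/192 = -5/288; (3j)²=20/693 [(3 3 4; 1 1 -2)], sign=-1
I_A²/I_B² = (5/231)/(20/693) = 3/4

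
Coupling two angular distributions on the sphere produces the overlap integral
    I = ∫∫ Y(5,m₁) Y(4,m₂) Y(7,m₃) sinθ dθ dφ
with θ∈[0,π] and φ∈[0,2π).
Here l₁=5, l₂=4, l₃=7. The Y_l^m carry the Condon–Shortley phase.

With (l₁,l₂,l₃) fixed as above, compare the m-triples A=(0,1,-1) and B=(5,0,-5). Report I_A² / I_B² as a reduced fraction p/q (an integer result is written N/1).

l's match ⇒ only the (l;m) 3-j factors differ between A and B.
A: triangle coeff Δ(5,4,7) = 1/6126120; Σ_t [0,2]: t=0:+1/172800 t=1:−1/27648 t=2:+1/51840 = -23/2073600; (3j)²=529/87516 [(5 4 7; 0 1 -1)], sign=-1
B: triangle coeff Δ(5,4,7) = 1/6126120; Σ_t [0,0]: t=0:+1/3870720 = 1/3870720; (3j)²=135/6188 [(5 4 7; 5 0 -5)], sign=+1
I_A²/I_B² = (529/87516)/(135/6188) = 3703/13365

3703/13365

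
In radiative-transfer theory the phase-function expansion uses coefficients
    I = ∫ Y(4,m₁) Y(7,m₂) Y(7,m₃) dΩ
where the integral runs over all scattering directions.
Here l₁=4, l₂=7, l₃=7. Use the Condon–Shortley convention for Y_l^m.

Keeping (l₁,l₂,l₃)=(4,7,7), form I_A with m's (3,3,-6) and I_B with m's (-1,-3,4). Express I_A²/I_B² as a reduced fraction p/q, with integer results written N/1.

Same 4,7,7: normalisation and zero-m 3j drop out of the ratio.
A: Δ: 4! 4! 10! / 19! → 1/58198140; sum: t=0:+1/522547200 t=1:−1/52254720 = -1/58060800; 3j²(4 7 7; 3 3 -6) = Δ·Π!·Σ² = 9/646  (sign +1)
B: Δ: 4! 4! 10! / 19! → 1/58198140; sum: t=1:−1/4354560 t=2:+1/1935360 t=3:−1/8709120 t=4:+1/522547200 = 13/74649600; 3j²(4 7 7; -1 -3 4) = Δ·Π!·Σ² = 91/11628  (sign -1)
I_A²/I_B² = (9/646)/(91/11628) = 162/91

162/91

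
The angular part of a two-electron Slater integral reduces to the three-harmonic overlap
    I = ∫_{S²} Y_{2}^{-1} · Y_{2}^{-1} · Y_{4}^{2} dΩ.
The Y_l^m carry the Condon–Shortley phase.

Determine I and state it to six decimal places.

0.254875

Checks pass: Σm=0; 8 even; l₃=4∈[0,4].
(2·2+1)(2·2+1)(2·4+1) = 225
Δ: 0! 4! 4! / 9! → 1/630
sum: t=0:+1/16 = 1/16
3j²(2 2 4; 0 0 0) = Δ·Π!·Σ² = 2/35  (sign +1)
sum: t=0:+1/36 = 1/36
3j²(2 2 4; -1 -1 2) = Δ·Π!·Σ² = 4/63  (sign +1)
combine: 4πI² = 225·2/35·4/63 = 40/49
take √, sign +1: I = 0.25487487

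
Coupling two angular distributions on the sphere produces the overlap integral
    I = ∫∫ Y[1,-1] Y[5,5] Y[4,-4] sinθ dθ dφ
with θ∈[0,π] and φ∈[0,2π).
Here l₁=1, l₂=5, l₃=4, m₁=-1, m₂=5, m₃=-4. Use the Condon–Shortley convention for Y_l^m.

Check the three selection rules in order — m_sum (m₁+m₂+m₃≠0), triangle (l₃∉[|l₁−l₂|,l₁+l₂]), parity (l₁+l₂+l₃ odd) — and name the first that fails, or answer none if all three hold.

azimuthal sum: -1 + 5 − 4 = 0  ✓
4 ≤ 4 ≤ 6 (triangle on l)  ✓
L = 1 + 5 + 4 = 10 (even)  ✓

none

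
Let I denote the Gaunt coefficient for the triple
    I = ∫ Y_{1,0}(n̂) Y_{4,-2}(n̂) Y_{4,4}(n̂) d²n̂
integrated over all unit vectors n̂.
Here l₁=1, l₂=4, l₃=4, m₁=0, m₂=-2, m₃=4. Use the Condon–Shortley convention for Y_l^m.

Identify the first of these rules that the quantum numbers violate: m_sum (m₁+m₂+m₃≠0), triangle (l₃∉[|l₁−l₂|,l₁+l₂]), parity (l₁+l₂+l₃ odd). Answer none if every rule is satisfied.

m_sum

Σmᵢ = 2  ✗
l₃∈[|l₁−l₂|,l₁+l₂]=[3,5], have l₃=4
Σlᵢ = 9 ⇒ odd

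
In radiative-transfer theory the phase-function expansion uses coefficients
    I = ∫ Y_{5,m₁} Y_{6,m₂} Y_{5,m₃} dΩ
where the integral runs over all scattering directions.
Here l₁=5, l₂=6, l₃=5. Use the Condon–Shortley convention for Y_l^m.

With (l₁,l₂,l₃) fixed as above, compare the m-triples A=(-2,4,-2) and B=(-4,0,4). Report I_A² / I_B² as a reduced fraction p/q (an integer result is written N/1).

7/8

l's match ⇒ only the (l;m) 3-j factors differ between A and B.
A: triangle coeff Δ(5,6,5) = 1/28588560; Σ_t [4,6]: t=4:+1/207360 t=5:−1/57600 t=6:+1/207360 = -1/129600; (3j)²=168/12155 [(5 6 5; -2 4 -2)], sign=+1
B: triangle coeff Δ(5,6,5) = 1/28588560; Σ_t [5,6]: t=5:−1/345600 t=6:+1/3110400 = -1/388800; (3j)²=192/12155 [(5 6 5; -4 0 4)], sign=+1
I_A²/I_B² = (168/12155)/(192/12155) = 7/8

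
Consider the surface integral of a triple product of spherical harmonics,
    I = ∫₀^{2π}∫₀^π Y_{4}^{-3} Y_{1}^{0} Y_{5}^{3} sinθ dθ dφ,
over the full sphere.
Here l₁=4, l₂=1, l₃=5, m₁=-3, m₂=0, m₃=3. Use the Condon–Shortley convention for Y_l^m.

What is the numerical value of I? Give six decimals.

-0.196426

m-sum 0 ✓  L=10 even ✓  3≤5≤5 ✓
Π(2lᵢ+1) = 9×3×11 = 297
triangle coeff Δ(4,1,5) = 1/495
Σ_t [0,0]: t=0:+1/576 = 1/576
(3j)²=5/99 [(4 1 5; 0 0 0)], sign=-1
Σ_t [0,0]: t=0:+1/5040 = 1/5040
(3j)²=16/495 [(4 1 5; -3 0 3)], sign=+1
⇒ 4πI² = 16/33
I = (-1)√(16/33/(4π)) = -0.19642560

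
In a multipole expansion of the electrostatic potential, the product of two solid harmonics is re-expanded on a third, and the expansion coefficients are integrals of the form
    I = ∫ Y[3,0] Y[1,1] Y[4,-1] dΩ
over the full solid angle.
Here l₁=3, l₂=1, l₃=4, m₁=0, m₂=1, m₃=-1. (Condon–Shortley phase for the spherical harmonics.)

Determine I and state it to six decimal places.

-0.194664

Rules hold: Σm=0, L=8 even, 2≤4≤4.
N = 7·3·9 = 189
Δ = 0!·6!·2!/9! = 1/252
Racah Σ t=0..0: t=0:+1/36 = 1/36
⇒ 3j(3 1 4; 0 0 0)² = 4/63, sgn +1
Racah Σ t=0..0: t=0:+1/72 = 1/72
⇒ 3j(3 1 4; 0 1 -1)² = 5/126, sgn -1
4πI² = N·(3j₀)²·(3jₘ)² = 10/21
I = -1·√(0.47619/4π) = -0.19466390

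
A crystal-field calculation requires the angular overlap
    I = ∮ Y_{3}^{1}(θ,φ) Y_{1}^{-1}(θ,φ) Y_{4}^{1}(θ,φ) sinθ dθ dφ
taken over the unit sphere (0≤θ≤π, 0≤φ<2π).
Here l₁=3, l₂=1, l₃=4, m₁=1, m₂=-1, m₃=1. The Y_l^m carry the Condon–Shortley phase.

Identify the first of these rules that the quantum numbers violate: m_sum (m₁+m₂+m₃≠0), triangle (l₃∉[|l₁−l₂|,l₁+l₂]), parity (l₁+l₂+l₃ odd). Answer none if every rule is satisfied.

azimuthal sum: 1 − 1 + 1 = 1  ✗
2 ≤ 4 ≤ 4 (triangle on l)
L = 3 + 1 + 4 = 8 (even)

m_sum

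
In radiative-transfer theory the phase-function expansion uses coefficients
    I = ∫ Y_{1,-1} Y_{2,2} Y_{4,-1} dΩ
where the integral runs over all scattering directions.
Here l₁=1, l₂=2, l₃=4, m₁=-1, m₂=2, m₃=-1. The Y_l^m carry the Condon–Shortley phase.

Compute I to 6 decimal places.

|1−2|≤4≤1+2 violated ⇒ I = 0

0.000000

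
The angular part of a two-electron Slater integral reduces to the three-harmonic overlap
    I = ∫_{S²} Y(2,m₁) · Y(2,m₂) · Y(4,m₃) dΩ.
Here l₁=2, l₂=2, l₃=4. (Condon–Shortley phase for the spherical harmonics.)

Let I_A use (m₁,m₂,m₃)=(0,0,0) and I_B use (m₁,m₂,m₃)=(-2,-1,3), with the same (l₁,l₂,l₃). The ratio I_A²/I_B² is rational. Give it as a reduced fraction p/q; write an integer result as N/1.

Shared (l₁,l₂,l₃)=(2,2,4): N and (l;000)² cancel in I_A²/I_B².
A: Δ = 0!·4!·4!/9! = 1/630; Racah Σ t=0..0: t=0:+1/16 = 1/16; ⇒ 3j(2 2 4; 0 0 0)² = 2/35, sgn +1
B: Δ = 0!·4!·4!/9! = 1/630; Racah Σ t=0..0: t=0:+1/144 = 1/144; ⇒ 3j(2 2 4; -2 -1 3)² = 1/18, sgn -1
I_A²/I_B² = (2/35)/(1/18) = 36/35

36/35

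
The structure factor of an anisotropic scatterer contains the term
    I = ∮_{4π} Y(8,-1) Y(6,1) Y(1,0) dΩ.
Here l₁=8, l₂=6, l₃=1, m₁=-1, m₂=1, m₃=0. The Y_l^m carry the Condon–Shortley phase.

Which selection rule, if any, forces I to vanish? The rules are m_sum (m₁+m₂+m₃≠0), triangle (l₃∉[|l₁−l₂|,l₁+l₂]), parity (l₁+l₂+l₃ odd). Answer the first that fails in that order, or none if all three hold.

triangle

m₁+m₂+m₃ = -1 + 1 + 0 = 0  ✓
triangle: |8−6|=2 ≤ l₃=1 ≤ 8+6=14  ✗
parity: l₁+l₂+l₃ = 15 is odd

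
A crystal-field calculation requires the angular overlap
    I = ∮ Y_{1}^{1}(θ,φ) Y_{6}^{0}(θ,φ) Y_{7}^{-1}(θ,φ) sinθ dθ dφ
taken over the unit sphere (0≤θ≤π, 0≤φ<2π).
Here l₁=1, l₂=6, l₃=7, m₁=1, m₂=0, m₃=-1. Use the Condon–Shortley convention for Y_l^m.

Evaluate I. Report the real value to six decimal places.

Rules hold: Σm=0, L=14 even, 5≤7≤7.
N = 3·13·15 = 585
Δ = 0!·2!·12!/15! = 1/1365
Racah Σ t=0..0: t=0:+1/518400 = 1/518400
⇒ 3j(1 6 7; 0 0 0)² = 7/195, sgn -1
Racah Σ t=0..0: t=0:+1/1036800 = 1/1036800
⇒ 3j(1 6 7; 1 0 -1)² = 4/195, sgn +1
4πI² = N·(3j₀)²·(3jₘ)² = 28/65
I = -1·√(0.430769/4π) = -0.18514731

-0.185147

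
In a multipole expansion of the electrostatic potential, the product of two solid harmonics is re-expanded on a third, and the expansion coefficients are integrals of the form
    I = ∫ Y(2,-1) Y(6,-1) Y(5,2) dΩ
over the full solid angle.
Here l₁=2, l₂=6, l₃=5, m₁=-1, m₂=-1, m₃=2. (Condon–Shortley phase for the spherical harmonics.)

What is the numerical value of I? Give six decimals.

L=13 odd ⇒ parity kills the (l;000) factor ⇒ I = 0

0.000000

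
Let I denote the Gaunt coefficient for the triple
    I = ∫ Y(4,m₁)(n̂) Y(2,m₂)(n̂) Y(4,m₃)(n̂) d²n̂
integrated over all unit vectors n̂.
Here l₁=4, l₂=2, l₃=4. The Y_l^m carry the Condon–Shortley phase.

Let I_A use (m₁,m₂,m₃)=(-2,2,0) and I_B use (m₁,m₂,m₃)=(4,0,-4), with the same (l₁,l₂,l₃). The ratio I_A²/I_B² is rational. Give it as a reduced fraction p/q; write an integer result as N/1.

135/196

Same 4,2,4: normalisation and zero-m 3j drop out of the ratio.
A: Δ: 2! 6! 2! / 11! → 1/13860; sum: t=2:+1/192 = 1/192; 3j²(4 2 4; -2 2 0) = Δ·Π!·Σ² = 3/77  (sign +1)
B: Δ: 2! 6! 2! / 11! → 1/13860; sum: t=0:+1/2880 = 1/2880; 3j²(4 2 4; 4 0 -4) = Δ·Π!·Σ² = 28/495  (sign +1)
I_A²/I_B² = (3/77)/(28/495) = 135/196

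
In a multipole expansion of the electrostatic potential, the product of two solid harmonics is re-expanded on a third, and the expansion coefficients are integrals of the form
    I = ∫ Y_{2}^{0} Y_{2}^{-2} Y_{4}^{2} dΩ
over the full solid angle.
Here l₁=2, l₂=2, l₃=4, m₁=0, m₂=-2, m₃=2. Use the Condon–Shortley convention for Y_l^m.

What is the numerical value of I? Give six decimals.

0.156078

Checks pass: Σm=0; 8 even; l₃=4∈[0,4].
(2·2+1)(2·2+1)(2·4+1) = 225
Δ: 0! 4! 4! / 9! → 1/630
sum: t=0:+1/16 = 1/16
3j²(2 2 4; 0 0 0) = Δ·Π!·Σ² = 2/35  (sign +1)
sum: t=0:+1/96 = 1/96
3j²(2 2 4; 0 -2 2) = Δ·Π!·Σ² = 1/42  (sign +1)
combine: 4πI² = 225·2/35·1/42 = 15/49
take √, sign +1: I = 0.15607835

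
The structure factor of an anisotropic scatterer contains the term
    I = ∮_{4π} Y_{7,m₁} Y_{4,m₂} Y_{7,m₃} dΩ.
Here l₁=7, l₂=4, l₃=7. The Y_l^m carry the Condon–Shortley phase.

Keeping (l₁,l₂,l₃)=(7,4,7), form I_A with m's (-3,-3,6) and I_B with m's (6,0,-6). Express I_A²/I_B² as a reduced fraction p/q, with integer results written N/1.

630/143

l's match ⇒ only the (l;m) 3-j factors differ between A and B.
A: triangle coeff Δ(7,4,7) = 1/58198140; Σ_t [0,1]: t=0:+1/522547200 t=1:−1/52254720 = -1/58060800; (3j)²=9/646 [(7 4 7; -3 -3 6)], sign=+1
B: triangle coeff Δ(7,4,7) = 1/58198140; Σ_t [0,1]: t=0:+1/209018880 t=1:−1/130636800 = -1/348364800; (3j)²=143/45220 [(7 4 7; 6 0 -6)], sign=+1
I_A²/I_B² = (9/646)/(143/45220) = 630/143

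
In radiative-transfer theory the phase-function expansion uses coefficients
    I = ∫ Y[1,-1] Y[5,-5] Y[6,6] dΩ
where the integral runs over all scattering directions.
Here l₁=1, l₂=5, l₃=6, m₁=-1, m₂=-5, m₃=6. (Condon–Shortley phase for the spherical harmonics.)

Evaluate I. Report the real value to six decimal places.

0.331940

m-sum 0 ✓  L=12 even ✓  4≤6≤6 ✓
Π(2lᵢ+1) = 3×11×13 = 429
triangle coeff Δ(1,5,6) = 1/858
Σ_t [0,0]: t=0:+1/14400 = 1/14400
(3j)²=6/143 [(1 5 6; 0 0 0)], sign=+1
Σ_t [0,0]: t=0:+1/7257600 = 1/7257600
(3j)²=1/13 [(1 5 6; -1 -5 6)], sign=+1
⇒ 4πI² = 18/13
I = (+1)√(18/13/(4π)) = 0.33194004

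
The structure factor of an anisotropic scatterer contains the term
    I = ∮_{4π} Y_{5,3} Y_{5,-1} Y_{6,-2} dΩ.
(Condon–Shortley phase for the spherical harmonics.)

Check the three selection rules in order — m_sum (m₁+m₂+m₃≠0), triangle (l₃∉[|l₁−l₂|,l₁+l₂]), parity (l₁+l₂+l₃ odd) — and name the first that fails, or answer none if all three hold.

none

azimuthal sum: 3 − 1 − 2 = 0  ✓
0 ≤ 6 ≤ 10 (triangle on l)  ✓
L = 5 + 5 + 6 = 16 (even)  ✓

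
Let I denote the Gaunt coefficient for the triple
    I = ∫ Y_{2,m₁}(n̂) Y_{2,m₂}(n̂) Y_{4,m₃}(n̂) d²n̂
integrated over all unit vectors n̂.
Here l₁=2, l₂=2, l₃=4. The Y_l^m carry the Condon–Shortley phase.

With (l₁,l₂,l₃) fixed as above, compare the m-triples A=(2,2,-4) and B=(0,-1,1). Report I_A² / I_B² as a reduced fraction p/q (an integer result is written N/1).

Shared (l₁,l₂,l₃)=(2,2,4): N and (l;000)² cancel in I_A²/I_B².
A: Δ = 0!·4!·4!/9! = 1/630; Racah Σ t=0..0: t=0:+1/576 = 1/576; ⇒ 3j(2 2 4; 2 2 -4)² = 1/9, sgn +1
B: Δ = 0!·4!·4!/9! = 1/630; Racah Σ t=0..0: t=0:+1/24 = 1/24; ⇒ 3j(2 2 4; 0 -1 1)² = 1/21, sgn -1
I_A²/I_B² = (1/9)/(1/21) = 7/3

7/3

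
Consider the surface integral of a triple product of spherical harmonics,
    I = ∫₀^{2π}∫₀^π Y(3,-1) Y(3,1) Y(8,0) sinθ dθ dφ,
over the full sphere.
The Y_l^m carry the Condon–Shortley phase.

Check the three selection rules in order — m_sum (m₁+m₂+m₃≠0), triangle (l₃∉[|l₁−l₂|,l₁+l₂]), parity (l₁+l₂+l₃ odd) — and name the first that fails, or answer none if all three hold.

Σmᵢ = 0  ✓
l₃∈[|l₁−l₂|,l₁+l₂]=[0,6], have l₃=8  ✗
Σlᵢ = 14 ⇒ even

triangle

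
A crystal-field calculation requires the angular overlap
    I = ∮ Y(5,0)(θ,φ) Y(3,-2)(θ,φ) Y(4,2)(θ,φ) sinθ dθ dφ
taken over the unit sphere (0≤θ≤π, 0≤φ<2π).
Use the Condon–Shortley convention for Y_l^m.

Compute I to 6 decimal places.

Checks pass: Σm=0; 12 even; l₃=4∈[2,8].
(2·5+1)(2·3+1)(2·4+1) = 693
Δ: 4! 6! 2! / 13! → 1/180180
sum: t=1:−1/576 t=2:+1/144 t=3:−1/576 = 1/288
3j²(5 3 4; 0 0 0) = Δ·Π!·Σ² = 20/1001  (sign +1)
sum: t=0:+1/2880 t=1:−1/576 = -1/720
3j²(5 3 4; 0 -2 2) = Δ·Π!·Σ² = 80/3003  (sign -1)
combine: 4πI² = 693·20/1001·80/3003 = 4800/13013
take √, sign -1: I = -0.17132746

-0.171327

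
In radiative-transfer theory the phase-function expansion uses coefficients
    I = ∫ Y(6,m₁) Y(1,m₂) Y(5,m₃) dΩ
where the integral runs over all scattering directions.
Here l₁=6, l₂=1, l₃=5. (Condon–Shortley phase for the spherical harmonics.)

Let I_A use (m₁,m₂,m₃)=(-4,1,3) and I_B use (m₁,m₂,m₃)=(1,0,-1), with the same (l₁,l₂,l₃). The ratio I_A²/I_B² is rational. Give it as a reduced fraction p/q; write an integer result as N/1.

9/7

Same 6,1,5: normalisation and zero-m 3j drop out of the ratio.
A: Δ: 2! 10! 0! / 13! → 1/858; sum: t=2:+1/161280 = 1/161280; 3j²(6 1 5; -4 1 3) = Δ·Π!·Σ² = 15/286  (sign +1)
B: Δ: 2! 10! 0! / 13! → 1/858; sum: t=1:−1/17280 = -1/17280; 3j²(6 1 5; 1 0 -1) = Δ·Π!·Σ² = 35/858  (sign -1)
I_A²/I_B² = (15/286)/(35/858) = 9/7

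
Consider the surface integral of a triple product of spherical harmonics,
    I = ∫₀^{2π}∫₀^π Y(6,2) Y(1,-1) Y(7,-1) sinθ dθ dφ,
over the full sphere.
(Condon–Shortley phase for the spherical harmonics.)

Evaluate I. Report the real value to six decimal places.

m-sum 0 ✓  L=14 even ✓  5≤7≤7 ✓
Π(2lᵢ+1) = 13×3×15 = 585
triangle coeff Δ(6,1,7) = 1/1365
Σ_t [0,0]: t=0:+1/518400 = 1/518400
(3j)²=7/195 [(6 1 7; 0 0 0)], sign=-1
Σ_t [0,0]: t=0:+1/1935360 = 1/1935360
(3j)²=1/91 [(6 1 7; 2 -1 -1)], sign=+1
⇒ 4πI² = 3/13
I = (-1)√(3/13/(4π)) = -0.13551395

-0.135514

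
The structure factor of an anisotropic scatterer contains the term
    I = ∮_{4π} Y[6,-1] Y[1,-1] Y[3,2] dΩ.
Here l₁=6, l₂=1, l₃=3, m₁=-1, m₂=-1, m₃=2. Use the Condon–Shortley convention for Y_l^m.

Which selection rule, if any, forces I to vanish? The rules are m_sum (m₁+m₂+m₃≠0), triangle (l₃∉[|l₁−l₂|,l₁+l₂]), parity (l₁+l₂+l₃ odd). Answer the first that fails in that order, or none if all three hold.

triangle

azimuthal sum: -1 − 1 + 2 = 0  ✓
5 ≤ 3 ≤ 7 (triangle on l)  ✗
L = 6 + 1 + 3 = 10 (even)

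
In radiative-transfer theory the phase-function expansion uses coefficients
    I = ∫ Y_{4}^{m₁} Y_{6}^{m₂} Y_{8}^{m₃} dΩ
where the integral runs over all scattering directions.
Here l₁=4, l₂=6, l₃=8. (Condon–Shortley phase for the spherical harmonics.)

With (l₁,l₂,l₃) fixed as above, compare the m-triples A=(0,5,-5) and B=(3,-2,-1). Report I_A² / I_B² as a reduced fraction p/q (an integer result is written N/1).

Shared (l₁,l₂,l₃)=(4,6,8): N and (l;000)² cancel in I_A²/I_B².
A: Δ = 2!·6!·10!/19! = 1/23279256; Racah Σ t=1..2: t=1:−1/130636800 t=2:+1/34836480 = 11/522547200; ⇒ 3j(4 6 8; 0 5 -5)² = 1331/81396, sgn -1
B: Δ = 2!·6!·10!/19! = 1/23279256; Racah Σ t=0..1: t=0:+1/4147200 t=1:−1/21772800 = 17/87091200; ⇒ 3j(4 6 8; 3 -2 -1)² = 119/8151, sgn -1
I_A²/I_B² = (1331/81396)/(119/8151) = 190333/169932

190333/169932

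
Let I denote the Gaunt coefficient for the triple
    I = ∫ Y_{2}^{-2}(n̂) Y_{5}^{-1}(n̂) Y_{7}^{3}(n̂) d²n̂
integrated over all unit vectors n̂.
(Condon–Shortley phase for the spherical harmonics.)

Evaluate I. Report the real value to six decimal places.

-0.164220

m-sum 0 ✓  L=14 even ✓  3≤7≤7 ✓
Π(2lᵢ+1) = 5×11×15 = 825
triangle coeff Δ(2,5,7) = 1/15015
Σ_t [0,0]: t=0:+1/57600 = 1/57600
(3j)²=21/715 [(2 5 7; 0 0 0)], sign=-1
Σ_t [0,0]: t=0:+1/414720 = 1/414720
(3j)²=2/143 [(2 5 7; -2 -1 3)], sign=+1
⇒ 4πI² = 630/1859
I = (-1)√(630/1859/(4π)) = -0.16421985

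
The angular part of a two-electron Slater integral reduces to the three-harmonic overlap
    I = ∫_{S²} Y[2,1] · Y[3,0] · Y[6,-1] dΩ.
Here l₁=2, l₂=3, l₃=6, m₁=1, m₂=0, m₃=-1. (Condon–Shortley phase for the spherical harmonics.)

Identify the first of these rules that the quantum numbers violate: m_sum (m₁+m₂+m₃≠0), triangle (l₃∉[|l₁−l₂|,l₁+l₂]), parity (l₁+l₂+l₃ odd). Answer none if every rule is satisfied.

triangle

azimuthal sum: 1 + 0 − 1 = 0  ✓
1 ≤ 6 ≤ 5 (triangle on l)  ✗
L = 2 + 3 + 6 = 11 (odd)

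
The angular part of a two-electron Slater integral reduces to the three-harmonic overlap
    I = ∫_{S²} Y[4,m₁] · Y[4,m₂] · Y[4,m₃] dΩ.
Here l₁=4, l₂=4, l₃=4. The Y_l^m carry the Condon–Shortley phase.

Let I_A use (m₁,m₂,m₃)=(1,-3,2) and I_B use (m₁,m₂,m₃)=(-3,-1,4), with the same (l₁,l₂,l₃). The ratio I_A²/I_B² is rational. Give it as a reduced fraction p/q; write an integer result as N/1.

Same 4,4,4: normalisation and zero-m 3j drop out of the ratio.
A: Δ: 4! 4! 4! / 13! → 1/450450; sum: t=0:+1/864 t=1:−1/576 = -1/1728; 3j²(4 4 4; 1 -3 2) = Δ·Π!·Σ² = 5/1287  (sign -1)
B: Δ: 4! 4! 4! / 13! → 1/450450; sum: t=3:−1/3456 = -1/3456; 3j²(4 4 4; -3 -1 4) = Δ·Π!·Σ² = 35/1287  (sign -1)
I_A²/I_B² = (5/1287)/(35/1287) = 1/7

1/7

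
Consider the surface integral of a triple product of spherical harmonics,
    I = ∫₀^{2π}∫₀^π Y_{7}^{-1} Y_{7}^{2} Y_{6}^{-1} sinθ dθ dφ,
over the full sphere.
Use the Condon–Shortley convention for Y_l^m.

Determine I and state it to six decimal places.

0.109239

m-sum 0 ✓  L=20 even ✓  0≤6≤14 ✓
Π(2lᵢ+1) = 15×15×13 = 2925
triangle coeff Δ(7,7,6) = 1/2444321880
Σ_t [1,7]: t=1:−1/2612736000 t=2:+1/20736000 t=3:−1/1658880 t=4:+1/746496 t=5:−1/1658880 t=6:+1/20736000 t=7:−1/2612736000 = 1/4354560
(3j)²=1000/138567 [(7 7 6; 0 0 0)], sign=+1
Σ_t [3,8]: t=3:−1/62208000 t=4:+1/3317760 t=5:−1/1244160 t=6:+1/2488320 t=7:−1/29030400 t=8:+1/3483648000 = -1/6635520
(3j)²=2625/369512 [(7 7 6; -1 2 -1)], sign=+1
⇒ 4πI² = 24609375/164109517
I = (+1)√(24609375/164109517/(4π)) = 0.10923919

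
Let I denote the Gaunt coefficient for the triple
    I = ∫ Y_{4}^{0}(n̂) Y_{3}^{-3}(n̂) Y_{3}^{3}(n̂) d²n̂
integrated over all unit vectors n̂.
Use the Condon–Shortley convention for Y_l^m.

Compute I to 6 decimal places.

-0.076935

Rules hold: Σm=0, L=10 even, 1≤3≤7.
N = 9·7·7 = 441
Δ = 4!·4!·2!/11! = 1/34650
Racah Σ t=1..3: t=1:−1/72 t=2:+1/16 t=3:−1/72 = 5/144
⇒ 3j(4 3 3; 0 0 0)² = 2/77, sgn -1
Racah Σ t=0..0: t=0:+1/1152 = 1/1152
⇒ 3j(4 3 3; 0 -3 3)² = 1/154, sgn +1
4πI² = N·(3j₀)²·(3jₘ)² = 9/121
I = -1·√(0.0743802/4π) = -0.07693494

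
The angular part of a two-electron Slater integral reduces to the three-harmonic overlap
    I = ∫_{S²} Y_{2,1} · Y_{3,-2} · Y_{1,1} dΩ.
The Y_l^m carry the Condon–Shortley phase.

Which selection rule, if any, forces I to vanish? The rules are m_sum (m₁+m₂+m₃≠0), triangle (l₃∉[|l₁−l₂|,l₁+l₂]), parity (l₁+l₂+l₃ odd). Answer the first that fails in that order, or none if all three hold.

azimuthal sum: 1 − 2 + 1 = 0  ✓
1 ≤ 1 ≤ 5 (triangle on l)  ✓
L = 2 + 3 + 1 = 6 (even)  ✓

none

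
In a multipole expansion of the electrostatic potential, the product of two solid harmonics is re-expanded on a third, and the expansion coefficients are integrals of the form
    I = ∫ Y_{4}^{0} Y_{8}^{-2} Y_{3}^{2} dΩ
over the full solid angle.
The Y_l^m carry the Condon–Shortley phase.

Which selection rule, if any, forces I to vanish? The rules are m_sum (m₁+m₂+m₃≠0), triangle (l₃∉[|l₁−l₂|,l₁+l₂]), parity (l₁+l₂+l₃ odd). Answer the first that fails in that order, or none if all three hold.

Σmᵢ = 0  ✓
l₃∈[|l₁−l₂|,l₁+l₂]=[4,12], have l₃=3  ✗
Σlᵢ = 15 ⇒ odd

triangle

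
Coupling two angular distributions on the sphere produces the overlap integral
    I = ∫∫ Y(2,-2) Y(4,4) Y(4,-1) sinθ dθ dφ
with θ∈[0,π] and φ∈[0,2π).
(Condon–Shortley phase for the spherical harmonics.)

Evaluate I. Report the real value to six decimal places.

Σmᵢ = 1 ≠ 0, so the φ-integral vanishes; I = 0

0.000000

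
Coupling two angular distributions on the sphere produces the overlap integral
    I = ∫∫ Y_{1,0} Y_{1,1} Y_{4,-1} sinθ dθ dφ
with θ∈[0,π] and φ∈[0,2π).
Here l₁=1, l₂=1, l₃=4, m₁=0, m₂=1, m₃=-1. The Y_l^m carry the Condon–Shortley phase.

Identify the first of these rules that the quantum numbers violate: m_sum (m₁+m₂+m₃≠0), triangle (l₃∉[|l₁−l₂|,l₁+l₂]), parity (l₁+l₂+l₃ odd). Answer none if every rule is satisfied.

Σmᵢ = 0  ✓
l₃∈[|l₁−l₂|,l₁+l₂]=[0,2], have l₃=4  ✗
Σlᵢ = 6 ⇒ even

triangle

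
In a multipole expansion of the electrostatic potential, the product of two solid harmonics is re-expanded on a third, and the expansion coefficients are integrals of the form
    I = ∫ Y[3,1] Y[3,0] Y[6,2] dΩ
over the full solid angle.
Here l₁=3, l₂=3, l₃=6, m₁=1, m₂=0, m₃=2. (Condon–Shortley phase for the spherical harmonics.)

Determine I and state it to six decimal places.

0.000000

1 + 0 + 2 = 3 ≠ 0: azimuthal integral kills it; I = 0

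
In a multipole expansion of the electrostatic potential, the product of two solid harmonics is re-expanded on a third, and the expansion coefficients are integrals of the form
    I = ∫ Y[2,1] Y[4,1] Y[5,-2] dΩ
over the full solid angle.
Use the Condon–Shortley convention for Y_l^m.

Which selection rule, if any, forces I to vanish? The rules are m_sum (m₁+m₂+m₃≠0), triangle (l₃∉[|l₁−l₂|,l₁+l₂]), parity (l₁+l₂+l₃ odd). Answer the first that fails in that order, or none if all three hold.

m₁+m₂+m₃ = 1 + 1 − 2 = 0  ✓
triangle: |2−4|=2 ≤ l₃=5 ≤ 2+4=6  ✓
parity: l₁+l₂+l₃ = 11 is odd  ✗

parity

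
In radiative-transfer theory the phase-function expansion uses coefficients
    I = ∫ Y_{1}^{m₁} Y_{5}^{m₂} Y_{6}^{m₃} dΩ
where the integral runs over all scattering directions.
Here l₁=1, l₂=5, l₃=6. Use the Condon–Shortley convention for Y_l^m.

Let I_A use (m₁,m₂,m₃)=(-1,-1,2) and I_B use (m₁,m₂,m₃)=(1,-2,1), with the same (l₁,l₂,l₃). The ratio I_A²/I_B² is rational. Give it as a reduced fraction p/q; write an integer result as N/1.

14/5

l's match ⇒ only the (l;m) 3-j factors differ between A and B.
A: triangle coeff Δ(1,5,6) = 1/858; Σ_t [0,0]: t=0:+1/34560 = 1/34560; (3j)²=14/429 [(1 5 6; -1 -1 2)], sign=+1
B: triangle coeff Δ(1,5,6) = 1/858; Σ_t [0,0]: t=0:+1/60480 = 1/60480; (3j)²=5/429 [(1 5 6; 1 -2 1)], sign=-1
I_A²/I_B² = (14/429)/(5/429) = 14/5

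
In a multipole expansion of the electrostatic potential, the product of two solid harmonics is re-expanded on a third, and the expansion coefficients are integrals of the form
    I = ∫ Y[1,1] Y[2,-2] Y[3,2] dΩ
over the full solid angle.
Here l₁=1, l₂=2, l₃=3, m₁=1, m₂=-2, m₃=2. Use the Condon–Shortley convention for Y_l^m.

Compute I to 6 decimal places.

m-sum = 1 − 2 + 2 = 1 ≠ 0 ⇒ I = 0

0.000000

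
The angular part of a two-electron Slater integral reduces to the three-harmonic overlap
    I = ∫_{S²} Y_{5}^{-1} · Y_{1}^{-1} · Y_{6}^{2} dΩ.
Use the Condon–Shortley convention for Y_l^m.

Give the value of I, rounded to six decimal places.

Checks pass: Σm=0; 12 even; l₃=6∈[4,6].
(2·5+1)(2·1+1)(2·6+1) = 429
Δ: 0! 10! 2! / 13! → 1/858
sum: t=0:+1/14400 = 1/14400
3j²(5 1 6; 0 0 0) = Δ·Π!·Σ² = 6/143  (sign +1)
sum: t=0:+1/34560 = 1/34560
3j²(5 1 6; -1 -1 2) = Δ·Π!·Σ² = 14/429  (sign +1)
combine: 4πI² = 429·6/143·14/429 = 84/143
take √, sign +1: I = 0.21620548

0.216205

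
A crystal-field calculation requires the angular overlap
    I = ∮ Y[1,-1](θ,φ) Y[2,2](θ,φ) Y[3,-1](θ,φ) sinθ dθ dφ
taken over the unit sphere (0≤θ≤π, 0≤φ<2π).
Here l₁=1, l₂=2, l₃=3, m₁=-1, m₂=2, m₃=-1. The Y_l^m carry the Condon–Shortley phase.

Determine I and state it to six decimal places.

-0.082589

m-sum 0 ✓  L=6 even ✓  1≤3≤3 ✓
Π(2lᵢ+1) = 3×5×7 = 105
triangle coeff Δ(1,2,3) = 1/105
Σ_t [0,0]: t=0:+1/4 = 1/4
(3j)²=3/35 [(1 2 3; 0 0 0)], sign=-1
Σ_t [0,0]: t=0:+1/48 = 1/48
(3j)²=1/105 [(1 2 3; -1 2 -1)], sign=+1
⇒ 4πI² = 3/35
I = (-1)√(3/35/(4π)) = -0.08258890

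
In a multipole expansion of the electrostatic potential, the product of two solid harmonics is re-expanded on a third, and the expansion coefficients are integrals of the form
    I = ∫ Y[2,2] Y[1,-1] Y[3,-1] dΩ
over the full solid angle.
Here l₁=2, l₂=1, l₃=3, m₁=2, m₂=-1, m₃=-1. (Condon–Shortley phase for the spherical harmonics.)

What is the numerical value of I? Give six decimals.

Rules hold: Σm=0, L=6 even, 1≤3≤3.
N = 5·3·7 = 105
Δ = 0!·4!·2!/7! = 1/105
Racah Σ t=0..0: t=0:+1/4 = 1/4
⇒ 3j(2 1 3; 0 0 0)² = 3/35, sgn -1
Racah Σ t=0..0: t=0:+1/48 = 1/48
⇒ 3j(2 1 3; 2 -1 -1)² = 1/105, sgn +1
4πI² = N·(3j₀)²·(3jₘ)² = 3/35
I = -1·√(0.0857143/4π) = -0.08258890

-0.082589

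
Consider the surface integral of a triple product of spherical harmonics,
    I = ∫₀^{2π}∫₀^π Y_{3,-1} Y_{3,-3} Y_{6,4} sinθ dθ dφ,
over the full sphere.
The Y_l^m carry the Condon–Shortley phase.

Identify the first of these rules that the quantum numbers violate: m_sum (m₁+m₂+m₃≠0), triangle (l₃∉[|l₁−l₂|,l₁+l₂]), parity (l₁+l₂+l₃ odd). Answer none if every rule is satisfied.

none

m₁+m₂+m₃ = -1 − 3 + 4 = 0  ✓
triangle: |3−3|=0 ≤ l₃=6 ≤ 3+3=6  ✓
parity: l₁+l₂+l₃ = 12 is even  ✓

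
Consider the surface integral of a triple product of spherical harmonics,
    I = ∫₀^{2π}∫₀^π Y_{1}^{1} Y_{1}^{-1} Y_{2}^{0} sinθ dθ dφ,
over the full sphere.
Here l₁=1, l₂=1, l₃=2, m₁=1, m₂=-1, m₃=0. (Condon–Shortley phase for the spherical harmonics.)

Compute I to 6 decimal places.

m-sum 0 ✓  L=4 even ✓  0≤2≤2 ✓
Π(2lᵢ+1) = 3×3×5 = 45
triangle coeff Δ(1,1,2) = 1/30
Σ_t [0,0]: t=0:+1/1 = 1/1
(3j)²=2/15 [(1 1 2; 0 0 0)], sign=+1
Σ_t [0,0]: t=0:+1/4 = 1/4
(3j)²=1/30 [(1 1 2; 1 -1 0)], sign=+1
⇒ 4πI² = 1/5
I = (+1)√(1/5/(4π)) = 0.12615663

0.126157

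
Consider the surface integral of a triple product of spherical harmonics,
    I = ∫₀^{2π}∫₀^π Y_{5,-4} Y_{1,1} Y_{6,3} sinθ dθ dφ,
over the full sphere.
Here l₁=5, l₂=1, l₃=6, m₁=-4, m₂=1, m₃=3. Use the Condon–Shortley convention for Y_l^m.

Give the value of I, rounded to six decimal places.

Rules hold: Σm=0, L=12 even, 4≤6≤6.
N = 11·3·13 = 429
Δ = 0!·10!·2!/13! = 1/858
Racah Σ t=0..0: t=0:+1/14400 = 1/14400
⇒ 3j(5 1 6; 0 0 0)² = 6/143, sgn +1
Racah Σ t=0..0: t=0:+1/725760 = 1/725760
⇒ 3j(5 1 6; -4 1 3)² = 1/286, sgn -1
4πI² = N·(3j₀)²·(3jₘ)² = 9/143
I = -1·√(0.0629371/4π) = -0.07076985

-0.070770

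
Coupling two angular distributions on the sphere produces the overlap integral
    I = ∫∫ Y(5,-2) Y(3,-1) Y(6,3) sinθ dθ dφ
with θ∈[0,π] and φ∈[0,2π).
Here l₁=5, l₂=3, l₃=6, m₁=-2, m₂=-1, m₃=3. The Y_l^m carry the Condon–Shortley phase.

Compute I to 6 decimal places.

-0.152880

Checks pass: Σm=0; 14 even; l₃=6∈[2,8].
(2·5+1)(2·3+1)(2·6+1) = 1001
Δ: 2! 8! 4! / 15! → 1/675675
sum: t=0:+1/8640 t=1:−1/2304 t=2:+1/8640 = -7/34560
3j²(5 3 6; 0 0 0) = Δ·Π!·Σ² = 7/429  (sign -1)
sum: t=0:+1/40320 t=1:−1/8640 t=2:+1/34560 = -1/16128
3j²(5 3 6; -2 -1 3) = Δ·Π!·Σ² = 18/1001  (sign +1)
combine: 4πI² = 1001·7/429·18/1001 = 42/143
take √, sign -1: I = -0.15288036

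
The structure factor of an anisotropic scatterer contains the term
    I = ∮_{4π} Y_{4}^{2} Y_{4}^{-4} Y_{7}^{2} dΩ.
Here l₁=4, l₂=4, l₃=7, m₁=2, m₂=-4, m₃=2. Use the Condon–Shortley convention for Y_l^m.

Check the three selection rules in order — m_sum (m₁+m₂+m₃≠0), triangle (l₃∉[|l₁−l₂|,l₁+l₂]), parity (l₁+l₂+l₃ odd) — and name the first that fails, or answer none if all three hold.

parity

Σmᵢ = 0  ✓
l₃∈[|l₁−l₂|,l₁+l₂]=[0,8], have l₃=7  ✓
Σlᵢ = 15 ⇒ odd  ✗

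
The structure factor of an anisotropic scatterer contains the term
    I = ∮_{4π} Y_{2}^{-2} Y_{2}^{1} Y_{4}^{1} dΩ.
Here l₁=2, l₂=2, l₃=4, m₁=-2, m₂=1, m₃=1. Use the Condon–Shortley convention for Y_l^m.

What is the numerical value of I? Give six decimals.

Checks pass: Σm=0; 8 even; l₃=4∈[0,4].
(2·2+1)(2·2+1)(2·4+1) = 225
Δ: 0! 4! 4! / 9! → 1/630
sum: t=0:+1/16 = 1/16
3j²(2 2 4; 0 0 0) = Δ·Π!·Σ² = 2/35  (sign +1)
sum: t=0:+1/144 = 1/144
3j²(2 2 4; -2 1 1) = Δ·Π!·Σ² = 1/126  (sign -1)
combine: 4πI² = 225·2/35·1/126 = 5/49
take √, sign -1: I = -0.09011188

-0.090112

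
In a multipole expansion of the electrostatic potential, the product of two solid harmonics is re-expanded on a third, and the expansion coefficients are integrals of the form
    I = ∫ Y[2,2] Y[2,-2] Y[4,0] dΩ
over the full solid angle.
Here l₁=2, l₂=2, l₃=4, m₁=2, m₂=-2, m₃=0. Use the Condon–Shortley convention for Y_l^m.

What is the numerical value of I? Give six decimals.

0.040299

Rules hold: Σm=0, L=8 even, 0≤4≤4.
N = 5·5·9 = 225
Δ = 0!·4!·4!/9! = 1/630
Racah Σ t=0..0: t=0:+1/16 = 1/16
⇒ 3j(2 2 4; 0 0 0)² = 2/35, sgn +1
Racah Σ t=0..0: t=0:+1/576 = 1/576
⇒ 3j(2 2 4; 2 -2 0)² = 1/630, sgn +1
4πI² = N·(3j₀)²·(3jₘ)² = 1/49
I = +1·√(0.0204082/4π) = 0.04029926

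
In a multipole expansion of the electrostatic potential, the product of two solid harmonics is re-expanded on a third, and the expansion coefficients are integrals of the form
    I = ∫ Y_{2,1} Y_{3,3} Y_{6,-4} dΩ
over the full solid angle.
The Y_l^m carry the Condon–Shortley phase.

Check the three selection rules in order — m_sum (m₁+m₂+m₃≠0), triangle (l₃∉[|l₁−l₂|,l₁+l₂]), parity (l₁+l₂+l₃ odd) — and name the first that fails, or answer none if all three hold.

Σmᵢ = 0  ✓
l₃∈[|l₁−l₂|,l₁+l₂]=[1,5], have l₃=6  ✗
Σlᵢ = 11 ⇒ odd

triangle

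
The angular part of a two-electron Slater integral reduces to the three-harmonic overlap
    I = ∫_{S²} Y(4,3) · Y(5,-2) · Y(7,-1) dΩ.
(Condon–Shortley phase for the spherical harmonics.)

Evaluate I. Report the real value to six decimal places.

0.159382

Checks pass: Σm=0; 16 even; l₃=7∈[1,9].
(2·4+1)(2·5+1)(2·7+1) = 1485
Δ: 2! 6! 8! / 17! → 1/6126120
sum: t=0:+1/69120 t=1:−1/20736 t=2:+1/69120 = -1/51840
3j²(4 5 7; 0 0 0) = Δ·Π!·Σ² = 280/21879  (sign +1)
sum: t=0:+1/172800 t=1:−1/1036800 = 1/207360
3j²(4 5 7; 3 -2 -1) = Δ·Π!·Σ² = 245/14586  (sign +1)
combine: 4πI² = 1485·280/21879·245/14586 = 171500/537251
take √, sign +1: I = 0.15938172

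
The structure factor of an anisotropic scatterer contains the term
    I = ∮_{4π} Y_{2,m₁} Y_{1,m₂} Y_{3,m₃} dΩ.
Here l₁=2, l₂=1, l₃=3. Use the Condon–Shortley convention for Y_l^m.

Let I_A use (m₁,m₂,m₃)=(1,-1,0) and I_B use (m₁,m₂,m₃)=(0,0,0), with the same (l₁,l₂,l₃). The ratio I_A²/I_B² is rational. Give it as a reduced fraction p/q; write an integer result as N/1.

Same 2,1,3: normalisation and zero-m 3j drop out of the ratio.
A: Δ: 0! 4! 2! / 7! → 1/105; sum: t=0:+1/12 = 1/12; 3j²(2 1 3; 1 -1 0) = Δ·Π!·Σ² = 1/35  (sign -1)
B: Δ: 0! 4! 2! / 7! → 1/105; sum: t=0:+1/4 = 1/4; 3j²(2 1 3; 0 0 0) = Δ·Π!·Σ² = 3/35  (sign -1)
I_A²/I_B² = (1/35)/(3/35) = 1/3

1/3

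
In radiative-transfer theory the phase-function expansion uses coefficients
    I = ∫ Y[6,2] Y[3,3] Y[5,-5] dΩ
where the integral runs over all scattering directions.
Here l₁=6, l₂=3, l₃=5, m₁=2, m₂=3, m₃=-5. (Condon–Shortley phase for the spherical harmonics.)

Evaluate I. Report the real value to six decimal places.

-0.036034

Rules hold: Σm=0, L=14 even, 3≤5≤9.
N = 13·7·11 = 1001
Δ = 4!·8!·2!/15! = 1/675675
Racah Σ t=1..3: t=1:−1/8640 t=2:+1/2304 t=3:−1/8640 = 7/34560
⇒ 3j(6 3 5; 0 0 0)² = 7/429, sgn -1
Racah Σ t=4..4: t=4:+1/1935360 = 1/1935360
⇒ 3j(6 3 5; 2 3 -5)² = 1/1001, sgn +1
4πI² = N·(3j₀)²·(3jₘ)² = 7/429
I = -1·√(0.016317/4π) = -0.03603425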